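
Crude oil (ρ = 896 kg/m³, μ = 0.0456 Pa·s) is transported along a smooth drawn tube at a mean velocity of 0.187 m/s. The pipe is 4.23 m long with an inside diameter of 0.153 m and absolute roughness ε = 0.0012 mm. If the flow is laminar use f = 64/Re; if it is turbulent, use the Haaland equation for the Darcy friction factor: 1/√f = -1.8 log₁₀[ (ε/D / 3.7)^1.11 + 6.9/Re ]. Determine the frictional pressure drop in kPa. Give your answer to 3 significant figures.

Reynolds number Re = ρVD/μ = 896 · 0.187 · 0.153 / 0.0456 = 562.2.
Re < 2300 → laminar flow, so f = 64/Re = 64/562.2 = 0.1138 (the turbulent correlation is not needed).
Darcy-Weisbach: ΔP = f(L/D)(ρV²/2) = 0.1138·(4.23/0.153)·(896·0.187²/2) = 0.1138·27.65·15.67 = 49.31 Pa.
ΔP = 49.31 Pa = 0.0493 kPa.

ΔP ≈ 0.0493 kPa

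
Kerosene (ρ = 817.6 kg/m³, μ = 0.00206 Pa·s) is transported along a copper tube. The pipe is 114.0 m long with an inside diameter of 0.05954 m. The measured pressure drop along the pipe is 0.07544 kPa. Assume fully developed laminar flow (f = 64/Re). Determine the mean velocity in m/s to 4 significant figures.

V ≈ 0.03559 m/s

For laminar flow, f = 64/Re with Re = ρVD/μ, so Darcy-Weisbach reduces to ΔP = 32μLV/D². Solving for V: V = ΔP·D²/(32μL) = 75.44·(0.05954)²/(32·0.00206·114) = 0.03559 m/s.
Check: Re = ρVD/μ = 817.6·0.03559·0.05954/0.00206 = 841 < 2300, so the laminar assumption holds.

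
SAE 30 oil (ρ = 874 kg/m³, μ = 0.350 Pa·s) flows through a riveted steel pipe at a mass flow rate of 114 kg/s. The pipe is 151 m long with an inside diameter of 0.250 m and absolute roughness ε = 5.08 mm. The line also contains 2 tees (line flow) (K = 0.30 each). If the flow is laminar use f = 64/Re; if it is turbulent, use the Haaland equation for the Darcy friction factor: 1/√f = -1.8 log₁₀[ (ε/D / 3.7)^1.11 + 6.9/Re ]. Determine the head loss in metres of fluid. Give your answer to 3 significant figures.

A = πD²/4 = π(0.25)²/4 = 0.04909 m²; mean velocity V = ṁ/(ρA) = 114/(874 · 0.04909) = 2.657 m/s.
Reynolds number Re = ρVD/μ = 874 · 2.657 · 0.25 / 0.35 = 1659.
Re < 2300 → laminar flow, so f = 64/Re = 64/1659 = 0.03858 (the turbulent correlation is not needed).
Total minor-loss coefficient ΣK = 2·0.3 = 0.6.
ΔP = [f·L/D + ΣK]·(ρV²/2) = [0.03858·151/0.25 + 0.6]·(874·2.657²/2) = [23.3 + 0.6]·3086 = 7.375e+04 Pa.
Head loss h_f = ΔP/(ρg) = 7.375e+04/(874·9.81) = 8.60 m.

h_f ≈ 8.60 m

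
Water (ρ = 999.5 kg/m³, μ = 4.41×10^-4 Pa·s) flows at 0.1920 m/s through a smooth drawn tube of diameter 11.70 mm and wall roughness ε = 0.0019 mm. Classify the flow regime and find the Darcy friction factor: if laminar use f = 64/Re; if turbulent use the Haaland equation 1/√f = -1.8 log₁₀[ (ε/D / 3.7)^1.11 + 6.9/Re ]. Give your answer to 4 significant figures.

f ≈ 0.03765

Re = ρVD/μ = 999.5·0.192·0.0117/0.000441 = 5091.
Re > 4000 → turbulent. ε/D = 1.9e-06/0.0117 = 0.000162; Haaland: 1/√f = -1.8 log₁₀[1.46e-05 + 0.00136] = 5.154, so f = 0.03765.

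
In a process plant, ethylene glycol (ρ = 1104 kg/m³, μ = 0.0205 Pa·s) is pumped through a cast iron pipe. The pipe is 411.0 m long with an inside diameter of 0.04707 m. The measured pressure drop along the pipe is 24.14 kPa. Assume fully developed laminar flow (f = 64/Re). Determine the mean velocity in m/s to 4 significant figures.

For laminar flow, f = 64/Re with Re = ρVD/μ, so Darcy-Weisbach reduces to ΔP = 32μLV/D². Solving for V: V = ΔP·D²/(32μL) = 2.414e+04·(0.04707)²/(32·0.0205·411) = 0.1984 m/s.
Check: Re = ρVD/μ = 1104·0.1984·0.04707/0.0205 = 502.9 < 2300, so the laminar assumption holds.

V ≈ 0.1984 m/s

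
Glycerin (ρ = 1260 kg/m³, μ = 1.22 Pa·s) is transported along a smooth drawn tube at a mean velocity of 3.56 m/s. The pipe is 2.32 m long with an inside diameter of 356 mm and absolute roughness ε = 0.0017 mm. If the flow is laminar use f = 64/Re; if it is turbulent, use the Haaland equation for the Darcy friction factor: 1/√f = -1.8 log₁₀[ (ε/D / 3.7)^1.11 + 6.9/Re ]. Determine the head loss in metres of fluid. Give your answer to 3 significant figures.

h_f ≈ 0.206 m

Reynolds number Re = ρVD/μ = 1260 · 3.56 · 0.356 / 1.22 = 1309.
Re < 2300 → laminar flow, so f = 64/Re = 64/1309 = 0.0489 (the turbulent correlation is not needed).
Darcy-Weisbach: ΔP = f(L/D)(ρV²/2) = 0.0489·(2.32/0.356)·(1260·3.56²/2) = 0.0489·6.517·7984 = 2544 Pa.
Head loss h_f = ΔP/(ρg) = 2544/(1260·9.81) = 0.206 m.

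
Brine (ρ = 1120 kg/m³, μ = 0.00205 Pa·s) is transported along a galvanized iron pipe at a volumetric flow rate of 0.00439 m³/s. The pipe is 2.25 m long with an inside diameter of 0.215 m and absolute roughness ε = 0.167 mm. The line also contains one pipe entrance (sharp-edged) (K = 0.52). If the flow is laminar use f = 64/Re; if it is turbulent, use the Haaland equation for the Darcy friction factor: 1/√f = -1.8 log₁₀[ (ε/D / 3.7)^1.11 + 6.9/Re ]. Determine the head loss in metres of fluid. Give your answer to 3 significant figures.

Cross-sectional area A = πD²/4 = π(0.215)²/4 = 0.03631 m²; mean velocity V = Q/A = 0.00439/0.03631 = 0.1209 m/s.
Reynolds number Re = ρVD/μ = 1120 · 0.1209 · 0.215 / 0.00205 = 1.42e+04.
Re > 4000 → turbulent. Relative roughness ε/D = 0.000167/0.215 = 0.000777. Haaland: 1/√f = -1.8 log₁₀[(0.000777/3.7)^1.11 + 6.9/1.42e+04] = -1.8 log₁₀[8.27e-05 + 0.000486] = 5.841, so f = 0.02931.
Total minor-loss coefficient ΣK = 1·0.52 = 0.52.
ΔP = [f·L/D + ΣK]·(ρV²/2) = [0.02931·2.25/0.215 + 0.52]·(1120·0.1209²/2) = [0.3067 + 0.52]·8.188 = 6.769 Pa.
Head loss h_f = ΔP/(ρg) = 6.769/(1120·9.81) = 6.16×10^-4 m.

h_f ≈ 6.16×10^-4 m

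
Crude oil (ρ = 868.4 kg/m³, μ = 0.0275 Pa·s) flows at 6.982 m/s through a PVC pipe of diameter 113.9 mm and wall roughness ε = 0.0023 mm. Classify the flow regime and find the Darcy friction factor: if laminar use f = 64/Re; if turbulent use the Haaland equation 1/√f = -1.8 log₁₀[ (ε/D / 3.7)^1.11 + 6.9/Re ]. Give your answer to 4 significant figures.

f ≈ 0.02437

Re = ρVD/μ = 868.4·6.982·0.1139/0.0275 = 2.511e+04.
Re > 4000 → turbulent. ε/D = 2.3e-06/0.1139 = 2.02e-05; Haaland: 1/√f = -1.8 log₁₀[1.44e-06 + 0.000275] = 6.406, so f = 0.02437.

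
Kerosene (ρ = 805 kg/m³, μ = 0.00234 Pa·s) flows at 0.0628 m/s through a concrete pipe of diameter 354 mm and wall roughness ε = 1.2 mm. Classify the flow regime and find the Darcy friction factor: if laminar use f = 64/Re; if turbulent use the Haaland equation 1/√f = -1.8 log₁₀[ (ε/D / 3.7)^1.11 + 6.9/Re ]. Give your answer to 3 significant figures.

f ≈ 0.0373

Re = ρVD/μ = 805·0.0628·0.354/0.00234 = 7648.
Re > 4000 → turbulent. ε/D = 0.0012/0.354 = 0.00339; Haaland: 1/√f = -1.8 log₁₀[0.000424 + 0.000902] = 5.179, so f = 0.03728.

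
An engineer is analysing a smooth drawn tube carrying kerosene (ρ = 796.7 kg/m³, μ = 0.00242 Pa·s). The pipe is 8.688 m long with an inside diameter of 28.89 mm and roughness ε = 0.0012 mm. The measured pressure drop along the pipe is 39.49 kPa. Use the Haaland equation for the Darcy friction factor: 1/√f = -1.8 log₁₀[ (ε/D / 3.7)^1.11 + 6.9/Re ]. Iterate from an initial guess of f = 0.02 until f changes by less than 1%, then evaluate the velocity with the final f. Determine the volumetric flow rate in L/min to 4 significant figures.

Rearranging Darcy-Weisbach: V = √(2·ΔP·D/(f·L·ρ)). With ε/D = 1.2e-06/0.02889 = 4.15e-05, iterate starting from f = 0.02:
  f = 0.02 → V = √(2·3.949e+04·0.02889/(0.02·8.688·796.7)) = 4.06 m/s; Re = ρVD/μ = 3.861e+04; f → 0.02206
  f = 0.02206 → V = 3.865 m/s; Re = 3.676e+04; f → 0.02231
  f = 0.02231 → V = 3.844 m/s; Re = 3.656e+04; f → 0.02234
Converged (Δf/f < 1%). With the final f = 0.02234: V = √(2·3.949e+04·0.02889/(0.02234·8.688·796.7)) = 3.841 m/s.
Q = V·A = 3.841·(π/4·0.02889²) = 0.002518 m³/s = 151.1 L/min.

Q ≈ 151.1 L/min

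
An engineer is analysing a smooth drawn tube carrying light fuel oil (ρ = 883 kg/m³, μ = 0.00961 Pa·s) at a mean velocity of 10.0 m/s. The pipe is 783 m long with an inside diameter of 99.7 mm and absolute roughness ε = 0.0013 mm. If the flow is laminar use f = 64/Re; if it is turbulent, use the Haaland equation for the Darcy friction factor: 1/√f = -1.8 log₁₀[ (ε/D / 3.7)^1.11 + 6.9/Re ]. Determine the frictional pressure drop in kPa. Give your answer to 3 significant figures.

Reynolds number Re = ρVD/μ = 883 · 10 · 0.0997 / 0.00961 = 9.161e+04.
Re > 4000 → turbulent. Relative roughness ε/D = 1.3e-06/0.0997 = 1.3e-05. Haaland: 1/√f = -1.8 log₁₀[(1.3e-05/3.7)^1.11 + 6.9/9.161e+04] = -1.8 log₁₀[8.86e-07 + 7.53e-05] = 7.412, so f = 0.0182.
Darcy-Weisbach: ΔP = f(L/D)(ρV²/2) = 0.0182·(783/0.0997)·(883·10²/2) = 0.0182·7854·4.415e+04 = 6.311e+06 Pa.
ΔP = 6.311e+06 Pa = 6310 kPa.

ΔP ≈ 6310 kPa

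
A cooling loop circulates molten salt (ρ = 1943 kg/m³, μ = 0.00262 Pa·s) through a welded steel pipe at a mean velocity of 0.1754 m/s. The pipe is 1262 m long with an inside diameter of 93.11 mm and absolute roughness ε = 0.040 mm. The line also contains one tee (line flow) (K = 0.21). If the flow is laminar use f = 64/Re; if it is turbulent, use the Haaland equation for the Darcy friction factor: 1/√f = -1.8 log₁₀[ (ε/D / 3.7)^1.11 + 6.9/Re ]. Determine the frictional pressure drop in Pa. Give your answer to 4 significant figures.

Reynolds number Re = ρVD/μ = 1943 · 0.1754 · 0.09311 / 0.00262 = 1.211e+04.
Re > 4000 → turbulent. Relative roughness ε/D = 4e-05/0.09311 = 0.00043. Haaland: 1/√f = -1.8 log₁₀[(0.00043/3.7)^1.11 + 6.9/1.211e+04] = -1.8 log₁₀[4.29e-05 + 0.00057] = 5.783, so f = 0.0299.
Total minor-loss coefficient ΣK = 1·0.21 = 0.21.
ΔP = [f·L/D + ΣK]·(ρV²/2) = [0.0299·1262/0.09311 + 0.21]·(1943·0.1754²/2) = [405.3 + 0.21]·29.89 = 1.212e+04 Pa.

ΔP ≈ 12120 Pa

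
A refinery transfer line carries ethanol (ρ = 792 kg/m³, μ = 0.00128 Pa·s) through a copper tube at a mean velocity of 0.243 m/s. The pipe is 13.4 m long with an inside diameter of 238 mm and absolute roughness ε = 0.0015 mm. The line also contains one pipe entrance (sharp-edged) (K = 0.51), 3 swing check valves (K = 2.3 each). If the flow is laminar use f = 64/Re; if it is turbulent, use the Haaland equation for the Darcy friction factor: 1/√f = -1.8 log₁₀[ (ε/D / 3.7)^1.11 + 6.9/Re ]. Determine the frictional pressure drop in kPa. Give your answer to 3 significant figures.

Reynolds number Re = ρVD/μ = 792 · 0.243 · 0.238 / 0.00128 = 3.578e+04.
Re > 4000 → turbulent. Relative roughness ε/D = 1.5e-06/0.238 = 6.3e-06. Haaland: 1/√f = -1.8 log₁₀[(6.3e-06/3.7)^1.11 + 6.9/3.578e+04] = -1.8 log₁₀[3.95e-07 + 0.000193] = 6.685, so f = 0.02238.
Total minor-loss coefficient ΣK = 1·0.51 + 3·2.3 = 7.41.
ΔP = [f·L/D + ΣK]·(ρV²/2) = [0.02238·13.4/0.238 + 7.41]·(792·0.243²/2) = [1.26 + 7.41]·23.38 = 202.7 Pa.
ΔP = 202.7 Pa = 0.203 kPa.

ΔP ≈ 0.203 kPa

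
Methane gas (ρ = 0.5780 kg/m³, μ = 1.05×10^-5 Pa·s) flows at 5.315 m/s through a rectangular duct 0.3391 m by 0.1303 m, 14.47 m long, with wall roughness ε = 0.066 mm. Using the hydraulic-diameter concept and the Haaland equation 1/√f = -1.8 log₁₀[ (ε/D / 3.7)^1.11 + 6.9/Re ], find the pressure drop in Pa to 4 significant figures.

Hydraulic diameter D_h = 4A/P = 4·(0.3391·0.1303)/(2·(0.3391+0.1303)) = 0.1767/0.9388 = 0.1883 m.
Re = ρVD_h/μ = 0.578·5.315·0.1883/1.05e-05 = 5.508e+04.
ε/D_h = 6.6e-05/0.1883 = 0.000351; Haaland gives 1/√f = -1.8 log₁₀[3.42e-05+0.000125] = 6.835, so f = 0.0214.
ΔP = f(L/D_h)(ρV²/2) = 0.0214·14.47/0.1883·8.164 = 13.43 Pa.

ΔP ≈ 13.43 Pa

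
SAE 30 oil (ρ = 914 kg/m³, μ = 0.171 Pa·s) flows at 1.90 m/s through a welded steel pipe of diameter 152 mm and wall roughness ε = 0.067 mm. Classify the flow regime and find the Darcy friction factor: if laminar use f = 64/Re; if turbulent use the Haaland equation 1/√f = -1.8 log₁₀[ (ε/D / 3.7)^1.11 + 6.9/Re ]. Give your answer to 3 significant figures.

f ≈ 0.0415

Re = ρVD/μ = 914·1.9·0.152/0.171 = 1544.
Re < 2300 → laminar, so f = 64/Re = 0.04146 (roughness is irrelevant in laminar flow).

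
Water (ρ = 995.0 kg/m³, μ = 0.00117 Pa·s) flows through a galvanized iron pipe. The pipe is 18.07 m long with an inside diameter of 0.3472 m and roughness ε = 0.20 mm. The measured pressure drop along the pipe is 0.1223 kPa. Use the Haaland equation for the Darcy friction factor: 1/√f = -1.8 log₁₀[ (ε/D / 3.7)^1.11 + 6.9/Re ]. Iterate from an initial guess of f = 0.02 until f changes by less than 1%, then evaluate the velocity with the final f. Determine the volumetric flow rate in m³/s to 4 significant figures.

Rearranging Darcy-Weisbach: V = √(2·ΔP·D/(f·L·ρ)). With ε/D = 0.0002/0.3472 = 0.000576, iterate starting from f = 0.02:
  f = 0.02 → V = √(2·122.3·0.3472/(0.02·18.07·995)) = 0.486 m/s; Re = ρVD/μ = 1.435e+05; f → 0.01959
  f = 0.01959 → V = 0.491 m/s; Re = 1.45e+05; f → 0.01957
Converged (Δf/f < 1%). With the final f = 0.01957: V = √(2·122.3·0.3472/(0.01957·18.07·995)) = 0.4912 m/s.
Q = V·A = 0.4912·(π/4·0.3472²) = 0.04651 m³/s = 0.04651 m³/s.

Q ≈ 0.04651 m³/s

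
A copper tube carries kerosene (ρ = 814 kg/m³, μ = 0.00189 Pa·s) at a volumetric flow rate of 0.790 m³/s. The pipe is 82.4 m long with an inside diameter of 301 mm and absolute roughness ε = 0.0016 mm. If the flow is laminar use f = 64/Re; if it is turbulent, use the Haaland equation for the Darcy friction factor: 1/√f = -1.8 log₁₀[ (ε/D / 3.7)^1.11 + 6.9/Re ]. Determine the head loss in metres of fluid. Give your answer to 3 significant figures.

h_f ≈ 19.0 m

Cross-sectional area A = πD²/4 = π(0.301)²/4 = 0.07116 m²; mean velocity V = Q/A = 0.79/0.07116 = 11.1 m/s.
Reynolds number Re = ρVD/μ = 814 · 11.1 · 0.301 / 0.00189 = 1.439e+06.
Re > 4000 → turbulent. Relative roughness ε/D = 1.6e-06/0.301 = 5.32e-06. Haaland: 1/√f = -1.8 log₁₀[(5.32e-06/3.7)^1.11 + 6.9/1.439e+06] = -1.8 log₁₀[3.27e-07 + 4.79e-06] = 9.523, so f = 0.01103.
Darcy-Weisbach: ΔP = f(L/D)(ρV²/2) = 0.01103·(82.4/0.301)·(814·11.1²/2) = 0.01103·273.8·5.017e+04 = 1.514e+05 Pa.
Head loss h_f = ΔP/(ρg) = 1.514e+05/(814·9.81) = 19.0 m.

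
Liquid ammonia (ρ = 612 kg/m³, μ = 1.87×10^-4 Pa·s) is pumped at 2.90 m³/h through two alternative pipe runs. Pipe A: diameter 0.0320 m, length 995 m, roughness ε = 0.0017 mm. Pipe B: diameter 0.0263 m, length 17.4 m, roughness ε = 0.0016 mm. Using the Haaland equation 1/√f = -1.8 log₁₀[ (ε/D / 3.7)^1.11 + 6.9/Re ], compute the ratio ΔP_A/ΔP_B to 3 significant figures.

ΔP_A/ΔP_B ≈ 22.2

Pipe A: V = Q/A = 0.0008056/0.0008042 = 1.002 m/s; Re = 1.049e+05; ε/D = 5.31e-05; Haaland → f = 0.01788; ΔP_A = f(L/D)(ρV²/2) = 1.707e+05 Pa.
Pipe B: V = Q/A = 0.0008056/0.0005433 = 1.483 m/s; Re = 1.276e+05; ε/D = 6.08e-05; Haaland → f = 0.01725; ΔP_B = f(L/D)(ρV²/2) = 7680 Pa.
ΔP_A/ΔP_B = 1.707e+05/7680 = 22.2.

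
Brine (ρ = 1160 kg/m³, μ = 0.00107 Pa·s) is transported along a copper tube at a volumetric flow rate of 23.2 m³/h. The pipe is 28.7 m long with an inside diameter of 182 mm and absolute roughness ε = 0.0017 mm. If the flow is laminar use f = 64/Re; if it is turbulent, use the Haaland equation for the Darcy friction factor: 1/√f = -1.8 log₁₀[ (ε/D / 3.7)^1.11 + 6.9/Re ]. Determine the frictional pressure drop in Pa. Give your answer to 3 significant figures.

ΔP ≈ 117 Pa

Q = 23.2 m³/h = 23.2/3600 = 0.006444 m³/s.
Cross-sectional area A = πD²/4 = π(0.182)²/4 = 0.02602 m²; mean velocity V = Q/A = 0.006444/0.02602 = 0.2477 m/s.
Reynolds number Re = ρVD/μ = 1160 · 0.2477 · 0.182 / 0.00107 = 4.888e+04.
Re > 4000 → turbulent. Relative roughness ε/D = 1.7e-06/0.182 = 9.34e-06. Haaland: 1/√f = -1.8 log₁₀[(9.34e-06/3.7)^1.11 + 6.9/4.888e+04] = -1.8 log₁₀[6.12e-07 + 0.000141] = 6.927, so f = 0.02084.
Darcy-Weisbach: ΔP = f(L/D)(ρV²/2) = 0.02084·(28.7/0.182)·(1160·0.2477²/2) = 0.02084·157.7·35.59 = 117 Pa.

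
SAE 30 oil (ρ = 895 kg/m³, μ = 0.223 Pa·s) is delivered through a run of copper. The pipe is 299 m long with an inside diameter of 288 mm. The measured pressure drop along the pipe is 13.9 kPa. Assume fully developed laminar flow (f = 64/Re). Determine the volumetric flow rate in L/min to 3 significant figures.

For laminar flow, f = 64/Re with Re = ρVD/μ, so Darcy-Weisbach reduces to ΔP = 32μLV/D². Solving for V: V = ΔP·D²/(32μL) = 1.39e+04·(0.288)²/(32·0.223·299) = 0.5403 m/s.
Check: Re = ρVD/μ = 895·0.5403·0.288/0.223 = 624.6 < 2300, so the laminar assumption holds.
Q = V·A = 0.5403·(π/4·0.288²) = 0.0352 m³/s = 2110 L/min.

Q ≈ 2110 L/min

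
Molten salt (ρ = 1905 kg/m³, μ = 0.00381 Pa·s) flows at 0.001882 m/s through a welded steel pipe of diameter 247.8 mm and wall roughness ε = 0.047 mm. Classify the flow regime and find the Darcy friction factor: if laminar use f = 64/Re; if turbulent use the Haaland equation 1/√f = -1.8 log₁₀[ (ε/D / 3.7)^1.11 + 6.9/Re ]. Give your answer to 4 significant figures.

Re = ρVD/μ = 1905·0.001882·0.2478/0.00381 = 233.2.
Re < 2300 → laminar, so f = 64/Re = 0.2745 (roughness is irrelevant in laminar flow).

f ≈ 0.2745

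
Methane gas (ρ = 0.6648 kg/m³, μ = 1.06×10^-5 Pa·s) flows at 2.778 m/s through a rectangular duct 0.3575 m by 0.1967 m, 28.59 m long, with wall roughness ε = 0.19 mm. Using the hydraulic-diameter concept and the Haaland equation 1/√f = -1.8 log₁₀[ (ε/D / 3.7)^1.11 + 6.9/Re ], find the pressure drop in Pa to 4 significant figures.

ΔP ≈ 6.776 Pa

Hydraulic diameter D_h = 4A/P = 4·(0.3575·0.1967)/(2·(0.3575+0.1967)) = 0.2813/1.108 = 0.2538 m.
Re = ρVD_h/μ = 0.6648·2.778·0.2538/1.06e-05 = 4.421e+04.
ε/D_h = 0.00019/0.2538 = 0.000749; Haaland gives 1/√f = -1.8 log₁₀[7.94e-05+0.000156] = 6.531, so f = 0.02345.
ΔP = f(L/D_h)(ρV²/2) = 0.02345·28.59/0.2538·2.565 = 6.776 Pa.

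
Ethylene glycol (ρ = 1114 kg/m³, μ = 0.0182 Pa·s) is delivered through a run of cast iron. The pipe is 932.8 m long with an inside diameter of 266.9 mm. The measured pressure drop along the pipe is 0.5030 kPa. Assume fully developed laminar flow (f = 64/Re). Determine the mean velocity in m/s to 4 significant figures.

For laminar flow, f = 64/Re with Re = ρVD/μ, so Darcy-Weisbach reduces to ΔP = 32μLV/D². Solving for V: V = ΔP·D²/(32μL) = 503·(0.2669)²/(32·0.0182·932.8) = 0.06596 m/s.
Check: Re = ρVD/μ = 1114·0.06596·0.2669/0.0182 = 1078 < 2300, so the laminar assumption holds.

V ≈ 0.06596 m/s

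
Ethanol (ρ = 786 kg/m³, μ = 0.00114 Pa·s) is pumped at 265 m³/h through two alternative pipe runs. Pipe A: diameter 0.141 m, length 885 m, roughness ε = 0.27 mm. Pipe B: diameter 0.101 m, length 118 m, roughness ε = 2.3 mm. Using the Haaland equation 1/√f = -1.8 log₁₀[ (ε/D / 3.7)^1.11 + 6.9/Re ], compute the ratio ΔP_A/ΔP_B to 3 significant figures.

Pipe A: V = Q/A = 0.07361/0.01561 = 4.714 m/s; Re = 4.583e+05; ε/D = 0.00191; Haaland → f = 0.02356; ΔP_A = f(L/D)(ρV²/2) = 1.292e+06 Pa.
Pipe B: V = Q/A = 0.07361/0.008012 = 9.188 m/s; Re = 6.398e+05; ε/D = 0.0228; Haaland → f = 0.05131; ΔP_B = f(L/D)(ρV²/2) = 1.989e+06 Pa.
ΔP_A/ΔP_B = 1.292e+06/1.989e+06 = 0.649.

ΔP_A/ΔP_B ≈ 0.649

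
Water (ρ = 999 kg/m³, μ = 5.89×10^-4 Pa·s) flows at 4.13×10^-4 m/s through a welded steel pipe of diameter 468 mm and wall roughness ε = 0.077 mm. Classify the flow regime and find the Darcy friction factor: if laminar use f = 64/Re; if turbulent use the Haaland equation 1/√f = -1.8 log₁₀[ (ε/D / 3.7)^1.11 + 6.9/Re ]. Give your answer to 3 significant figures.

Re = ρVD/μ = 999·0.000413·0.468/0.000589 = 327.8.
Re < 2300 → laminar, so f = 64/Re = 0.1952 (roughness is irrelevant in laminar flow).

f ≈ 0.195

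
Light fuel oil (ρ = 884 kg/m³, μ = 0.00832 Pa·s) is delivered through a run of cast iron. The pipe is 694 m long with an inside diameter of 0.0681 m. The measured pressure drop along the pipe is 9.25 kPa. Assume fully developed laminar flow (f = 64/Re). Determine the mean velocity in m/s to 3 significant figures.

V ≈ 0.232 m/s

For laminar flow, f = 64/Re with Re = ρVD/μ, so Darcy-Weisbach reduces to ΔP = 32μLV/D². Solving for V: V = ΔP·D²/(32μL) = 9250·(0.0681)²/(32·0.00832·694) = 0.2322 m/s.
Check: Re = ρVD/μ = 884·0.2322·0.0681/0.00832 = 1680 < 2300, so the laminar assumption holds.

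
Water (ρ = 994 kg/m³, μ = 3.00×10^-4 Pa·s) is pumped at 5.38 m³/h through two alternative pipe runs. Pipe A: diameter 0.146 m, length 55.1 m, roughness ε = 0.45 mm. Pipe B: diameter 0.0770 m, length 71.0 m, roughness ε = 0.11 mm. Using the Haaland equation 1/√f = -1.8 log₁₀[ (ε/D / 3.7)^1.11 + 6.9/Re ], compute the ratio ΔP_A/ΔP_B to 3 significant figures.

ΔP_A/ΔP_B ≈ 0.0386

Pipe A: V = Q/A = 0.001494/0.01674 = 0.08927 m/s; Re = 4.318e+04; ε/D = 0.00308; Haaland → f = 0.02893; ΔP_A = f(L/D)(ρV²/2) = 43.24 Pa.
Pipe B: V = Q/A = 0.001494/0.004657 = 0.3209 m/s; Re = 8.188e+04; ε/D = 0.00143; Haaland → f = 0.02372; ΔP_B = f(L/D)(ρV²/2) = 1119 Pa.
ΔP_A/ΔP_B = 43.24/1119 = 0.0386.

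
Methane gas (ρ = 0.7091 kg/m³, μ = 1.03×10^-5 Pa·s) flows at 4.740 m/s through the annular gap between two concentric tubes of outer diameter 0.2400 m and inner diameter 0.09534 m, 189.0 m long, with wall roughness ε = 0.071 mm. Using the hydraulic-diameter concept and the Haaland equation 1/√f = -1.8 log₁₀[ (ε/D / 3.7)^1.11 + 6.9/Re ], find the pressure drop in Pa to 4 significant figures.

Hydraulic diameter D_h = 4A/P = D_o - D_i = 0.24 - 0.09534 = 0.1447 m.
Re = ρVD_h/μ = 0.7091·4.74·0.1447/1.03e-05 = 4.721e+04.
ε/D_h = 7.1e-05/0.1447 = 0.000491; Haaland gives 1/√f = -1.8 log₁₀[4.97e-05+0.000146] = 6.675, so f = 0.02245.
ΔP = f(L/D_h)(ρV²/2) = 0.02245·189/0.1447·7.966 = 233.6 Pa.

ΔP ≈ 233.6 Pa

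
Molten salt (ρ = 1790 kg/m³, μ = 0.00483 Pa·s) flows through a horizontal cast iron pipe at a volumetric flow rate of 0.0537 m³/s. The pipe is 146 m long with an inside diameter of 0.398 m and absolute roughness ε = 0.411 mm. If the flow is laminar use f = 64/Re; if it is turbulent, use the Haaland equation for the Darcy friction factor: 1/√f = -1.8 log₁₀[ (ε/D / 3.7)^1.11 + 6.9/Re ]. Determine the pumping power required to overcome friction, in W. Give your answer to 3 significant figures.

Cross-sectional area A = πD²/4 = π(0.398)²/4 = 0.1244 m²; mean velocity V = Q/A = 0.0537/0.1244 = 0.4316 m/s.
Reynolds number Re = ρVD/μ = 1790 · 0.4316 · 0.398 / 0.00483 = 6.367e+04.
Re > 4000 → turbulent. Relative roughness ε/D = 0.000411/0.398 = 0.00103. Haaland: 1/√f = -1.8 log₁₀[(0.00103/3.7)^1.11 + 6.9/6.367e+04] = -1.8 log₁₀[0.000113 + 0.000108] = 6.577, so f = 0.02312.
Darcy-Weisbach: ΔP = f(L/D)(ρV²/2) = 0.02312·(146/0.398)·(1790·0.4316²/2) = 0.02312·366.8·166.7 = 1414 Pa.
Pumping power P = QΔP = 0.0537·1414 = 75.93 W = 75.9 W.

P ≈ 75.9 W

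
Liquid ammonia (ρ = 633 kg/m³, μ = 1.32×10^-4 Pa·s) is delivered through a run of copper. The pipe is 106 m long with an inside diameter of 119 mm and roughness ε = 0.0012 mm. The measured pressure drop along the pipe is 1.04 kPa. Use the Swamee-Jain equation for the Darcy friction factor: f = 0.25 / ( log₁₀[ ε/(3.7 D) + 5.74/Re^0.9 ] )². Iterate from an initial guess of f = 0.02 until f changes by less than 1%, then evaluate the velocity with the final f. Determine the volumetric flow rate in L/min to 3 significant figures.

Q ≈ 335 L/min

Rearranging Darcy-Weisbach: V = √(2·ΔP·D/(f·L·ρ)). With ε/D = 1.2e-06/0.119 = 1.01e-05, iterate starting from f = 0.02:
  f = 0.02 → V = √(2·1040·0.119/(0.02·106·633)) = 0.4295 m/s; Re = ρVD/μ = 2.451e+05; f → 0.01504
  f = 0.01504 → V = 0.4953 m/s; Re = 2.826e+05; f → 0.01465
  f = 0.01465 → V = 0.5018 m/s; Re = 2.864e+05; f → 0.01462
Converged (Δf/f < 1%). With the final f = 0.01462: V = √(2·1040·0.119/(0.01462·106·633)) = 0.5024 m/s.
Q = V·A = 0.5024·(π/4·0.119²) = 0.005588 m³/s = 335 L/min.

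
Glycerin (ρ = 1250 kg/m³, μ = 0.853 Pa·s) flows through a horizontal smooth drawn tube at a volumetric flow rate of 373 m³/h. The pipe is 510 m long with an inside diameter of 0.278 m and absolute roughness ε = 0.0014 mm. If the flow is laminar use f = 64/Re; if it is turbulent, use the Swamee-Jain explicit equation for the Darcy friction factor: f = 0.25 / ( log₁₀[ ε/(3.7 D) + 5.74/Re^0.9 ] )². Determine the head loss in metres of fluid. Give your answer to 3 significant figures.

Q = 373 m³/h = 373/3600 = 0.1036 m³/s.
Cross-sectional area A = πD²/4 = π(0.278)²/4 = 0.0607 m²; mean velocity V = Q/A = 0.1036/0.0607 = 1.707 m/s.
Reynolds number Re = ρVD/μ = 1250 · 1.707 · 0.278 / 0.853 = 695.4.
Re < 2300 → laminar flow, so f = 64/Re = 64/695.4 = 0.09203 (the turbulent correlation is not needed).
Darcy-Weisbach: ΔP = f(L/D)(ρV²/2) = 0.09203·(510/0.278)·(1250·1.707²/2) = 0.09203·1835·1821 = 3.075e+05 Pa.
Head loss h_f = ΔP/(ρg) = 3.075e+05/(1250·9.81) = 25.1 m.

h_f ≈ 25.1 m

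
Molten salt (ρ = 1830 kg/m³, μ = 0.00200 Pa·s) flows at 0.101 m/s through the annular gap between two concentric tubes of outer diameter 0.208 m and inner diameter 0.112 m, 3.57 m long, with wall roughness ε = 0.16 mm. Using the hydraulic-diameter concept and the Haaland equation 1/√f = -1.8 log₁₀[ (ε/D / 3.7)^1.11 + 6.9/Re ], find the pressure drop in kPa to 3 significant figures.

Hydraulic diameter D_h = 4A/P = D_o - D_i = 0.208 - 0.112 = 0.096 m.
Re = ρVD_h/μ = 1830·0.101·0.096/0.002 = 8872.
ε/D_h = 0.00016/0.096 = 0.00167; Haaland gives 1/√f = -1.8 log₁₀[0.000193+0.000778] = 5.423, so f = 0.034.
ΔP = f(L/D_h)(ρV²/2) = 0.034·3.57/0.096·9.334 = 11.8 Pa.
ΔP = 0.0118 kPa.

ΔP ≈ 0.0118 kPa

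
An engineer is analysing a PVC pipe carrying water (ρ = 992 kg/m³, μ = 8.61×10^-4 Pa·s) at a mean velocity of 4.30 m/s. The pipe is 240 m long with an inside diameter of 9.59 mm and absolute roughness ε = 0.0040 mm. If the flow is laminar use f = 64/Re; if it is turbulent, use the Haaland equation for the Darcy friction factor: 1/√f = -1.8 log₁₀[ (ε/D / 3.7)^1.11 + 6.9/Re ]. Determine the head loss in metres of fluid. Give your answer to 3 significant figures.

Reynolds number Re = ρVD/μ = 992 · 4.3 · 0.00959 / 0.000861 = 4.751e+04.
Re > 4000 → turbulent. Relative roughness ε/D = 4e-06/0.00959 = 0.000417. Haaland: 1/√f = -1.8 log₁₀[(0.000417/3.7)^1.11 + 6.9/4.751e+04] = -1.8 log₁₀[4.15e-05 + 0.000145] = 6.712, so f = 0.0222.
Darcy-Weisbach: ΔP = f(L/D)(ρV²/2) = 0.0222·(240/0.00959)·(992·4.3²/2) = 0.0222·2.503e+04·9171 = 5.095e+06 Pa.
Head loss h_f = ΔP/(ρg) = 5.095e+06/(992·9.81) = 524 m.

h_f ≈ 524 m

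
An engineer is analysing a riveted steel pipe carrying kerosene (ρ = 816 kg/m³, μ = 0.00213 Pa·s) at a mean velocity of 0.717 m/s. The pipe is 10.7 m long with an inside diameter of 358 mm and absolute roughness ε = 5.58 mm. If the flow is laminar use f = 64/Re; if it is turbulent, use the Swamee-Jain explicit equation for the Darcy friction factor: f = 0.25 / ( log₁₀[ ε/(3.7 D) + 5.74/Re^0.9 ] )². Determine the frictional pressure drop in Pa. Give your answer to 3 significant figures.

Reynolds number Re = ρVD/μ = 816 · 0.717 · 0.358 / 0.00213 = 9.834e+04.
Re > 4000 → turbulent. Relative roughness ε/D = 0.00558/0.358 = 0.0156. Swamee-Jain: f = 0.25/(log₁₀[0.0156/3.7 + 5.74/9.834e+04^0.9])² = 0.25/(log₁₀[0.00421 + 0.000184])² = 0.25/(-2.357)² = 0.04501.
Darcy-Weisbach: ΔP = f(L/D)(ρV²/2) = 0.04501·(10.7/0.358)·(816·0.717²/2) = 0.04501·29.89·209.7 = 282.1 Pa.

ΔP ≈ 282 Pa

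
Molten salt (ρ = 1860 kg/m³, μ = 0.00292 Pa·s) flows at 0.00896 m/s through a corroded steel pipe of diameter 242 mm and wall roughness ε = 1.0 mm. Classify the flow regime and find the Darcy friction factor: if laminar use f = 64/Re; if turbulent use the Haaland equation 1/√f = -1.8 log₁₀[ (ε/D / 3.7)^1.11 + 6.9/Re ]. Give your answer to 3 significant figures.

Re = ρVD/μ = 1860·0.00896·0.242/0.00292 = 1381.
Re < 2300 → laminar, so f = 64/Re = 0.04634 (roughness is irrelevant in laminar flow).

f ≈ 0.0463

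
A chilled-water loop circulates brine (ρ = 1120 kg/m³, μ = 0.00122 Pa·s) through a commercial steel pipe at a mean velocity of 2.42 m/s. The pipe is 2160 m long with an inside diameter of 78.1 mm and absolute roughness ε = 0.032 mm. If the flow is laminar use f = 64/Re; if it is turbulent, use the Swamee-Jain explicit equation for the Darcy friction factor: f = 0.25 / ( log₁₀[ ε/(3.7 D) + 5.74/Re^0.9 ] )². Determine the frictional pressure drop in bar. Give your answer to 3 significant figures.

Reynolds number Re = ρVD/μ = 1120 · 2.42 · 0.0781 / 0.00122 = 1.735e+05.
Re > 4000 → turbulent. Relative roughness ε/D = 3.2e-05/0.0781 = 0.00041. Swamee-Jain: f = 0.25/(log₁₀[0.00041/3.7 + 5.74/1.735e+05^0.9])² = 0.25/(log₁₀[0.000111 + 0.000111])² = 0.25/(-3.655)² = 0.01871.
Darcy-Weisbach: ΔP = f(L/D)(ρV²/2) = 0.01871·(2160/0.0781)·(1120·2.42²/2) = 0.01871·2.766e+04·3280 = 1.697e+06 Pa.
ΔP = 1.697e+06 Pa = 17.0 bar.

ΔP ≈ 17.0 bar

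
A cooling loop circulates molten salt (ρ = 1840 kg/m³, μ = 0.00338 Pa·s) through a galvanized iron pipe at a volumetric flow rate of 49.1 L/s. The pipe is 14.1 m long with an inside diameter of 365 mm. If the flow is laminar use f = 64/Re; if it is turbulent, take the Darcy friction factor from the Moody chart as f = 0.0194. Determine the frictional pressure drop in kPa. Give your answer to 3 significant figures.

Q = 49.1 L/s = 49.1/1000 = 0.0491 m³/s.
Cross-sectional area A = πD²/4 = π(0.365)²/4 = 0.1046 m²; mean velocity V = Q/A = 0.0491/0.1046 = 0.4693 m/s.
Reynolds number Re = ρVD/μ = 1840 · 0.4693 · 0.365 / 0.00338 = 9.324e+04.
Re > 4000 → turbulent; use the Moody-chart value f = 0.0194.
Darcy-Weisbach: ΔP = f(L/D)(ρV²/2) = 0.0194·(14.1/0.365)·(1840·0.4693²/2) = 0.0194·38.63·202.6 = 151.8 Pa.
ΔP = 151.8 Pa = 0.152 kPa.

ΔP ≈ 0.152 kPa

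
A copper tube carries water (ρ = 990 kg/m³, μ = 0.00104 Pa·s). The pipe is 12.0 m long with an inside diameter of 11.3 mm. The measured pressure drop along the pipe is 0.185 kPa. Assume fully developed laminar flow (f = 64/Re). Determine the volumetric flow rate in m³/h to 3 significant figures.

For laminar flow, f = 64/Re with Re = ρVD/μ, so Darcy-Weisbach reduces to ΔP = 32μLV/D². Solving for V: V = ΔP·D²/(32μL) = 185·(0.0113)²/(32·0.00104·12) = 0.05915 m/s.
Check: Re = ρVD/μ = 990·0.05915·0.0113/0.00104 = 636.3 < 2300, so the laminar assumption holds.
Q = V·A = 0.05915·(π/4·0.0113²) = 5.932e-06 m³/s = 0.0214 m³/h.

Q ≈ 0.0214 m³/h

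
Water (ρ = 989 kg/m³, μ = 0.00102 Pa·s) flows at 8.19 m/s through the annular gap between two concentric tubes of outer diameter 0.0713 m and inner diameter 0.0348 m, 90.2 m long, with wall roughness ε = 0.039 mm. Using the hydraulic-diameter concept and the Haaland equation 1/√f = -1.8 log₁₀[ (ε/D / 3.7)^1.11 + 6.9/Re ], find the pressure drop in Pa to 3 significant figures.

ΔP ≈ 1.71×10^6 Pa

Hydraulic diameter D_h = 4A/P = D_o - D_i = 0.0713 - 0.0348 = 0.0365 m.
Re = ρVD_h/μ = 989·8.19·0.0365/0.00102 = 2.898e+05.
ε/D_h = 3.9e-05/0.0365 = 0.00107; Haaland gives 1/√f = -1.8 log₁₀[0.000118+2.38e-05] = 6.928, so f = 0.02084.
ΔP = f(L/D_h)(ρV²/2) = 0.02084·90.2/0.0365·3.317e+04 = 1.708e+06 Pa.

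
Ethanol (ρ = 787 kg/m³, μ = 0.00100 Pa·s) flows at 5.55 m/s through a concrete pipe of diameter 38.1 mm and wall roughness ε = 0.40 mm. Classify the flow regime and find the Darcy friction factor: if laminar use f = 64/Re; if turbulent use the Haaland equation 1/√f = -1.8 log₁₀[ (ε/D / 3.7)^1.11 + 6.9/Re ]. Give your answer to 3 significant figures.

f ≈ 0.0389

Re = ρVD/μ = 787·5.55·0.0381/0.001 = 1.664e+05.
Re > 4000 → turbulent. ε/D = 0.0004/0.0381 = 0.0105; Haaland: 1/√f = -1.8 log₁₀[0.00149 + 4.15e-05] = 5.068, so f = 0.03894.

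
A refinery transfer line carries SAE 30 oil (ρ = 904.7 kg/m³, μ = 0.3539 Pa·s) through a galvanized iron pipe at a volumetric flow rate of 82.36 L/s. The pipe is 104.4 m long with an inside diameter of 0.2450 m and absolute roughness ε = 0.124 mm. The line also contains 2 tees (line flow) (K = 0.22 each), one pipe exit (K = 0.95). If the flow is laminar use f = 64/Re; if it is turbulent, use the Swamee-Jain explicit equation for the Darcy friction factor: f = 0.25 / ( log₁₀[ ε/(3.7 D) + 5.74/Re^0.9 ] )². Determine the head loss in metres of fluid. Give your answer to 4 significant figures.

h_f ≈ 4.093 m

Q = 82.36 L/s = 82.36/1000 = 0.08236 m³/s.
Cross-sectional area A = πD²/4 = π(0.245)²/4 = 0.04714 m²; mean velocity V = Q/A = 0.08236/0.04714 = 1.747 m/s.
Reynolds number Re = ρVD/μ = 904.7 · 1.747 · 0.245 / 0.354 = 1094.
Re < 2300 → laminar flow, so f = 64/Re = 64/1094 = 0.05849 (the turbulent correlation is not needed).
Total minor-loss coefficient ΣK = 2·0.22 + 1·0.95 = 1.39.
ΔP = [f·L/D + ΣK]·(ρV²/2) = [0.05849·104.4/0.245 + 1.39]·(904.7·1.747²/2) = [24.92 + 1.39]·1381 = 3.633e+04 Pa.
Head loss h_f = ΔP/(ρg) = 3.633e+04/(904.7·9.81) = 4.093 m.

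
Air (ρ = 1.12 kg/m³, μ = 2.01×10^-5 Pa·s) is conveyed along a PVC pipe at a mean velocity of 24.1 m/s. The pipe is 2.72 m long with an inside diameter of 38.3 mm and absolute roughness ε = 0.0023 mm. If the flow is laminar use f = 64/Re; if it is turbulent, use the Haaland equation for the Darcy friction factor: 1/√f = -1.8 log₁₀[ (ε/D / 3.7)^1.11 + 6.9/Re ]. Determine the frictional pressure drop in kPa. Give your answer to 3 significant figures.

ΔP ≈ 0.479 kPa

Reynolds number Re = ρVD/μ = 1.12 · 24.1 · 0.0383 / 2.01e-05 = 5.143e+04.
Re > 4000 → turbulent. Relative roughness ε/D = 2.3e-06/0.0383 = 6.01e-05. Haaland: 1/√f = -1.8 log₁₀[(6.01e-05/3.7)^1.11 + 6.9/5.143e+04] = -1.8 log₁₀[4.82e-06 + 0.000134] = 6.943, so f = 0.02075.
Darcy-Weisbach: ΔP = f(L/D)(ρV²/2) = 0.02075·(2.72/0.0383)·(1.12·24.1²/2) = 0.02075·71.02·325.3 = 479.2 Pa.
ΔP = 479.2 Pa = 0.479 kPa.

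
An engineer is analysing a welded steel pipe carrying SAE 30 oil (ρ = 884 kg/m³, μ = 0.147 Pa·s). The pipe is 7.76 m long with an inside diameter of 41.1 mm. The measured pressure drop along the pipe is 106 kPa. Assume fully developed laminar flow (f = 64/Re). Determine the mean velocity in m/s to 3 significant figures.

For laminar flow, f = 64/Re with Re = ρVD/μ, so Darcy-Weisbach reduces to ΔP = 32μLV/D². Solving for V: V = ΔP·D²/(32μL) = 1.06e+05·(0.0411)²/(32·0.147·7.76) = 4.905 m/s.
Check: Re = ρVD/μ = 884·4.905·0.0411/0.147 = 1212 < 2300, so the laminar assumption holds.

V ≈ 4.91 m/s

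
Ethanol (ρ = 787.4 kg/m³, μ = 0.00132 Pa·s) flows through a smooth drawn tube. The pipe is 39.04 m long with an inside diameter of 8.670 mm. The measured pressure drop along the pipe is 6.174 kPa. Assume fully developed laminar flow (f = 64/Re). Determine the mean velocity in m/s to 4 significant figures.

For laminar flow, f = 64/Re with Re = ρVD/μ, so Darcy-Weisbach reduces to ΔP = 32μLV/D². Solving for V: V = ΔP·D²/(32μL) = 6174·(0.00867)²/(32·0.00132·39.04) = 0.2814 m/s.
Check: Re = ρVD/μ = 787.4·0.2814·0.00867/0.00132 = 1455 < 2300, so the laminar assumption holds.

V ≈ 0.2814 m/s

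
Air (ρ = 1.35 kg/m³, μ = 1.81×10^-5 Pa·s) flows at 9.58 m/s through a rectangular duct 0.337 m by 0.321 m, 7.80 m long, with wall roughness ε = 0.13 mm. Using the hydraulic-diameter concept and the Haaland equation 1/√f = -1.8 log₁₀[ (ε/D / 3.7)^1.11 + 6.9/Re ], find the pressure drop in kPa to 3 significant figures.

ΔP ≈ 0.0262 kPa

Hydraulic diameter D_h = 4A/P = 4·(0.337·0.321)/(2·(0.337+0.321)) = 0.4327/1.316 = 0.3288 m.
Re = ρVD_h/μ = 1.35·9.58·0.3288/1.81e-05 = 2.349e+05.
ε/D_h = 0.00013/0.3288 = 0.000395; Haaland gives 1/√f = -1.8 log₁₀[3.91e-05+2.94e-05] = 7.496, so f = 0.0178.
ΔP = f(L/D_h)(ρV²/2) = 0.0178·7.8/0.3288·61.95 = 26.15 Pa.
ΔP = 0.0262 kPa.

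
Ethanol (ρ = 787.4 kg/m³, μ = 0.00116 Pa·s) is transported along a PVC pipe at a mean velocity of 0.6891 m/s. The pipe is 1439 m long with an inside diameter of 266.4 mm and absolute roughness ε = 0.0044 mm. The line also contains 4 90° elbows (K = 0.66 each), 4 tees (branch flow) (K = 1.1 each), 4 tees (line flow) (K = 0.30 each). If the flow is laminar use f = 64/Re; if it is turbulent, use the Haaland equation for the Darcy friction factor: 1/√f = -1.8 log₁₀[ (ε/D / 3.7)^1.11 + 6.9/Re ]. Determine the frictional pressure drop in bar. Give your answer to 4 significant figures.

ΔP ≈ 0.1881 bar

Reynolds number Re = ρVD/μ = 787.4 · 0.6891 · 0.2664 / 0.00116 = 1.246e+05.
Re > 4000 → turbulent. Relative roughness ε/D = 4.4e-06/0.2664 = 1.65e-05. Haaland: 1/√f = -1.8 log₁₀[(1.65e-05/3.7)^1.11 + 6.9/1.246e+05] = -1.8 log₁₀[1.15e-06 + 5.54e-05] = 7.646, so f = 0.01711.
Total minor-loss coefficient ΣK = 4·0.66 + 4·1.1 + 4·0.3 = 8.24.
ΔP = [f·L/D + ΣK]·(ρV²/2) = [0.01711·1439/0.2664 + 8.24]·(787.4·0.6891²/2) = [92.4 + 8.24]·187 = 1.881e+04 Pa.
ΔP = 1.881e+04 Pa = 0.1881 bar.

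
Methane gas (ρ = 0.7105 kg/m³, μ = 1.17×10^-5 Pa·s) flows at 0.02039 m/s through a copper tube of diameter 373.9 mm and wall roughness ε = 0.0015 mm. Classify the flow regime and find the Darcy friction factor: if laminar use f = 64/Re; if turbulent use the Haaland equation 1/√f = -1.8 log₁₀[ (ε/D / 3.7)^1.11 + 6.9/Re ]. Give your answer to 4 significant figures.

f ≈ 0.1382

Re = ρVD/μ = 0.7105·0.02039·0.3739/1.17e-05 = 463.
Re < 2300 → laminar, so f = 64/Re = 0.1382 (roughness is irrelevant in laminar flow).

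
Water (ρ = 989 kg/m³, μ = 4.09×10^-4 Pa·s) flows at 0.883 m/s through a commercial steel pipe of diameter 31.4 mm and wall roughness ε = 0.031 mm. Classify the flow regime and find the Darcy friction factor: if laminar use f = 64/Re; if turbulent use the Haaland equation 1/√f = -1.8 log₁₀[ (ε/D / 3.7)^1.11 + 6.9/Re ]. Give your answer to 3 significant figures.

Re = ρVD/μ = 989·0.883·0.0314/0.000409 = 6.704e+04.
Re > 4000 → turbulent. ε/D = 3.1e-05/0.0314 = 0.000987; Haaland: 1/√f = -1.8 log₁₀[0.000108 + 0.000103] = 6.617, so f = 0.02284.

f ≈ 0.0228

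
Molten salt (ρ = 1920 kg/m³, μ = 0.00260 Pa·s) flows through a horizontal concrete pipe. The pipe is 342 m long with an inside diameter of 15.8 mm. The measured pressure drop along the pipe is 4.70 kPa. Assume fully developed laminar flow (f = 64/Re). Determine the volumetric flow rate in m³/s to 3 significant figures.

Q ≈ 8.08×10^-6 m³/s

For laminar flow, f = 64/Re with Re = ρVD/μ, so Darcy-Weisbach reduces to ΔP = 32μLV/D². Solving for V: V = ΔP·D²/(32μL) = 4700·(0.0158)²/(32·0.0026·342) = 0.04123 m/s.
Check: Re = ρVD/μ = 1920·0.04123·0.0158/0.0026 = 481.1 < 2300, so the laminar assumption holds.
Q = V·A = 0.04123·(π/4·0.0158²) = 8.085e-06 m³/s = 8.08×10^-6 m³/s.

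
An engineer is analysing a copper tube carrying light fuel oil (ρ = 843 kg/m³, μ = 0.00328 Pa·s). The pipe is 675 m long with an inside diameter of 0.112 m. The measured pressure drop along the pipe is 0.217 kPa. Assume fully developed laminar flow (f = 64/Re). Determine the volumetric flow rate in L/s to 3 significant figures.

Q ≈ 0.379 L/s

For laminar flow, f = 64/Re with Re = ρVD/μ, so Darcy-Weisbach reduces to ΔP = 32μLV/D². Solving for V: V = ΔP·D²/(32μL) = 217·(0.112)²/(32·0.00328·675) = 0.03842 m/s.
Check: Re = ρVD/μ = 843·0.03842·0.112/0.00328 = 1106 < 2300, so the laminar assumption holds.
Q = V·A = 0.03842·(π/4·0.112²) = 0.0003785 m³/s = 0.379 L/s.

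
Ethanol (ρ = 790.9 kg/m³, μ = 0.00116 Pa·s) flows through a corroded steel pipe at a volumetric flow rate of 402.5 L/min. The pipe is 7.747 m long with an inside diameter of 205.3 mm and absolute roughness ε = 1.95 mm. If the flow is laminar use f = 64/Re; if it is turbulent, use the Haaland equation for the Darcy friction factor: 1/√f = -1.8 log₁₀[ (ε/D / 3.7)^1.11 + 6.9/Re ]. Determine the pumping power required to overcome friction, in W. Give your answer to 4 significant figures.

P ≈ 0.1615 W

Q = 402.5 L/min = 402.5/60000 = 0.006708 m³/s.
Cross-sectional area A = πD²/4 = π(0.2053)²/4 = 0.0331 m²; mean velocity V = Q/A = 0.006708/0.0331 = 0.2027 m/s.
Reynolds number Re = ρVD/μ = 790.9 · 0.2027 · 0.2053 / 0.00116 = 2.837e+04.
Re > 4000 → turbulent. Relative roughness ε/D = 0.00195/0.2053 = 0.0095. Haaland: 1/√f = -1.8 log₁₀[(0.0095/3.7)^1.11 + 6.9/2.837e+04] = -1.8 log₁₀[0.00133 + 0.000243] = 5.045, so f = 0.03929.
Darcy-Weisbach: ΔP = f(L/D)(ρV²/2) = 0.03929·(7.747/0.2053)·(790.9·0.2027²/2) = 0.03929·37.74·16.24 = 24.08 Pa.
Pumping power P = QΔP = 0.006708·24.08 = 0.16153 W = 0.1615 W.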